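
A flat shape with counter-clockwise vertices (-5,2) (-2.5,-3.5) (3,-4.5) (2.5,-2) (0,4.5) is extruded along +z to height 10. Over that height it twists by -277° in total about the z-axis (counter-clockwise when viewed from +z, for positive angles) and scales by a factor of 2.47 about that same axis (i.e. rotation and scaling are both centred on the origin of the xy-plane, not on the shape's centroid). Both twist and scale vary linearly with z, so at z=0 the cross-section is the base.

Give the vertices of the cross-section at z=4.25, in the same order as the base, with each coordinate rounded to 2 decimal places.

Cross-section at z=4.25: (6.66,5.68) (-3.14,6.24) (-8.74,-0.91) (-4.77,-2.08) (6.47,-3.40)

t = z/height = 4.25/10 = 0.425
s = 1 + (scale-1)·z/height = 1 + (2.47-1)·4.25/10 = 1.624750
θ = twist·z/height = -277°·4.25/10 = -117.7250° = -2.054689 rad
cos θ = -0.465228, sin θ = -0.885191 (intermediates below are computed at full precision and shown rounded to 5 d.p.)
v1: (-5,2) → rotate → (4.09652,3.49550) → ×s → (6.65583,5.67931) → (6.66,5.68)
v2: (-2.5,-3.5) → rotate → (-1.93510,3.84128) → ×s → (-3.14405,6.24111) → (-3.14,6.24)
v3: (3,-4.5) → rotate → (-5.37904,-0.56204) → ×s → (-8.73960,-0.91318) → (-8.74,-0.91)
v4: (2.5,-2) → rotate → (-2.93345,-1.28252) → ×s → (-4.76613,-2.08377) → (-4.77,-2.08)
v5: (0,4.5) → rotate → (3.98336,-2.09353) → ×s → (6.47196,-3.40146) → (6.47,-3.40)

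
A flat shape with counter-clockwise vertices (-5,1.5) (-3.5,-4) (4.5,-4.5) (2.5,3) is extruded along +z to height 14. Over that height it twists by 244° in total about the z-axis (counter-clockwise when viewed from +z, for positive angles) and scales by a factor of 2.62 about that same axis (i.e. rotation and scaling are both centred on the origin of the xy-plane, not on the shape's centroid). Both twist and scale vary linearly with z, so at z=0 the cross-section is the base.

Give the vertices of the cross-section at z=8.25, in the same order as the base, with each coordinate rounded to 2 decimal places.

Cross-section at z=8.25: (6.15,-8.14) (10.14,2.27) (-1.90,12.29) (-7.41,-1.84)

t = z/height = 8.25/14 = 0.589286
s = 1 + (scale-1)·z/height = 1 + (2.62-1)·8.25/14 = 1.954643
θ = twist·z/height = 244°·8.25/14 = 143.7857° = 2.509534 rad
cos θ = -0.806813, sin θ = 0.590807 (intermediates below are computed at full precision and shown rounded to 5 d.p.)
v1: (-5,1.5) → rotate → (3.14785,-4.16425) → ×s → (6.15293,-8.13963) → (6.15,-8.14)
v2: (-3.5,-4) → rotate → (5.18707,1.15943) → ×s → (10.13888,2.26627) → (10.14,2.27)
v3: (4.5,-4.5) → rotate → (-0.97203,6.28929) → ×s → (-1.89997,12.29331) → (-1.90,12.29)
v4: (2.5,3) → rotate → (-3.78945,-0.94342) → ×s → (-7.40703,-1.84405) → (-7.41,-1.84)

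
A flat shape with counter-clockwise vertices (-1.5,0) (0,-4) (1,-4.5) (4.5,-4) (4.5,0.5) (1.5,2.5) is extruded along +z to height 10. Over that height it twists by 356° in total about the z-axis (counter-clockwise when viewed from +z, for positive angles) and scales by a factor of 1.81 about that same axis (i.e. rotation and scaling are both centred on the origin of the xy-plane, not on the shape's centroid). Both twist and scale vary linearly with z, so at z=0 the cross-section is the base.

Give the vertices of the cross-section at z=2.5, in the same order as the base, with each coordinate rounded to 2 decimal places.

Cross-section at z=2.5: (-0.03,-1.80) (4.81,-0.08) (5.43,1.11) (4.90,5.33) (-0.51,5.42) (-2.97,1.86)

t = z/height = 2.5/10 = 0.25
s = 1 + (scale-1)·z/height = 1 + (1.81-1)·2.5/10 = 1.202500
θ = twist·z/height = 356°·2.5/10 = 89.0000° = 1.553343 rad
cos θ = 0.017452, sin θ = 0.999848 (intermediates below are computed at full precision and shown rounded to 5 d.p.)
v1: (-1.5,0) → rotate → (-0.02618,-1.49977) → ×s → (-0.03148,-1.80348) → (-0.03,-1.80)
v2: (0,-4) → rotate → (3.99939,-0.06981) → ×s → (4.80927,-0.08395) → (4.81,-0.08)
v3: (1,-4.5) → rotate → (4.51677,0.92131) → ×s → (5.43141,1.10788) → (5.43,1.11)
v4: (4.5,-4) → rotate → (4.07793,4.42951) → ×s → (4.90371,5.32648) → (4.90,5.33)
v5: (4.5,0.5) → rotate → (-0.42139,4.50804) → ×s → (-0.50672,5.42092) → (-0.51,5.42)
v6: (1.5,2.5) → rotate → (-2.47344,1.54340) → ×s → (-2.97431,1.85594) → (-2.97,1.86)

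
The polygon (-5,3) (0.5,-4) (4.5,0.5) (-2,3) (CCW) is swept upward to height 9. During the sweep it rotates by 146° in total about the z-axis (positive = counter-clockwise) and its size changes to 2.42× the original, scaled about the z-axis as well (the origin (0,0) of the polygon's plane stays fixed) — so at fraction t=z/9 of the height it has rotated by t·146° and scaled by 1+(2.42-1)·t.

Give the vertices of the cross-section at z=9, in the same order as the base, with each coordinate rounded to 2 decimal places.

t = z/height = 9/9 = 1
s = 1 + (scale-1)·z/height = 1 + (2.42-1)·9/9 = 2.420000
θ = twist·z/height = 146°·9/9 = 146.0000° = 2.548181 rad
cos θ = -0.829038, sin θ = 0.559193 (intermediates below are computed at full precision and shown rounded to 5 d.p.)
v1: (-5,3) → rotate → (2.46761,-5.28308) → ×s → (5.97161,-12.78505) → (5.97,-12.79)
v2: (0.5,-4) → rotate → (1.82225,3.59575) → ×s → (4.40985,8.70171) → (4.41,8.70)
v3: (4.5,0.5) → rotate → (-4.01027,2.10185) → ×s → (-9.70484,5.08648) → (-9.70,5.09)
v4: (-2,3) → rotate → (-0.01950,-3.60550) → ×s → (-0.04720,-8.72531) → (-0.05,-8.73)

Cross-section at z=9: (5.97,-12.79) (4.41,8.70) (-9.70,5.09) (-0.05,-8.73)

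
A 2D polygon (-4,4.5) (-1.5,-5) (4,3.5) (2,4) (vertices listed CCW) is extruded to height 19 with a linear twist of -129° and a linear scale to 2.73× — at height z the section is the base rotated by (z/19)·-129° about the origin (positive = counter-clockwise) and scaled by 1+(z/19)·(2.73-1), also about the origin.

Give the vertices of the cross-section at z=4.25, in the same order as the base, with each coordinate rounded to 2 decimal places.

t = z/height = 4.25/19 = 0.223684
s = 1 + (scale-1)·z/height = 1 + (2.73-1)·4.25/19 = 1.386974
θ = twist·z/height = -129°·4.25/19 = -28.8553° = -0.503619 rad
cos θ = 0.875842, sin θ = -0.482599 (intermediates below are computed at full precision and shown rounded to 5 d.p.)
v1: (-4,4.5) → rotate → (-1.33167,5.87168) → ×s → (-1.84699,8.14387) → (-1.85,8.14)
v2: (-1.5,-5) → rotate → (-3.72676,-3.65531) → ×s → (-5.16891,-5.06982) → (-5.17,-5.07)
v3: (4,3.5) → rotate → (5.19246,1.13505) → ×s → (7.20181,1.57429) → (7.20,1.57)
v4: (2,4) → rotate → (3.68208,2.53817) → ×s → (5.10695,3.52037) → (5.11,3.52)

Cross-section at z=4.25: (-1.85,8.14) (-5.17,-5.07) (7.20,1.57) (5.11,3.52)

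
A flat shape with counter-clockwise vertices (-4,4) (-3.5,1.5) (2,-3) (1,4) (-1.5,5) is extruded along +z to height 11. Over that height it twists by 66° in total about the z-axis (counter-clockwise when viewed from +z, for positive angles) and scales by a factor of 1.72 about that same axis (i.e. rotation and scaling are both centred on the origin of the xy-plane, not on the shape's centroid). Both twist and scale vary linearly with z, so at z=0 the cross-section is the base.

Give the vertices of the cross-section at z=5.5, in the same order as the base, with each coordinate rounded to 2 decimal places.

Cross-section at z=5.5: (-7.53,1.60) (-5.10,-0.88) (4.50,-1.94) (-1.82,5.30) (-5.41,4.59)

t = z/height = 5.5/11 = 0.5
s = 1 + (scale-1)·z/height = 1 + (1.72-1)·5.5/11 = 1.360000
θ = twist·z/height = 66°·5.5/11 = 33.0000° = 0.575959 rad
cos θ = 0.838671, sin θ = 0.544639 (intermediates below are computed at full precision and shown rounded to 5 d.p.)
v1: (-4,4) → rotate → (-5.53324,1.17613) → ×s → (-7.52520,1.59953) → (-7.53,1.60)
v2: (-3.5,1.5) → rotate → (-3.75231,-0.64823) → ×s → (-5.10314,-0.88159) → (-5.10,-0.88)
v3: (2,-3) → rotate → (3.31126,-1.42673) → ×s → (4.50331,-1.94036) → (4.50,-1.94)
v4: (1,4) → rotate → (-1.33989,3.89932) → ×s → (-1.82224,5.30308) → (-1.82,5.30)
v5: (-1.5,5) → rotate → (-3.98120,3.37639) → ×s → (-5.41443,4.59190) → (-5.41,4.59)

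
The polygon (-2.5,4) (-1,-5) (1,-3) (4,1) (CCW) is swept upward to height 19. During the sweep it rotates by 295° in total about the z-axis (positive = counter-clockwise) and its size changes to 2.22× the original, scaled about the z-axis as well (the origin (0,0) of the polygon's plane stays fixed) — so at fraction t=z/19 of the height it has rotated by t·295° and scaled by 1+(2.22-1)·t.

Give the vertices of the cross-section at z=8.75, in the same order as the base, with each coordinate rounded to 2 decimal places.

Cross-section at z=8.75: (-1.55,-7.20) (6.56,4.52) (2.14,4.45) (-5.57,3.23)

t = z/height = 8.75/19 = 0.460526
s = 1 + (scale-1)·z/height = 1 + (2.22-1)·8.75/19 = 1.561842
θ = twist·z/height = 295°·8.75/19 = 135.8553° = 2.371122 rad
cos θ = -0.717583, sin θ = 0.696473 (intermediates below are computed at full precision and shown rounded to 5 d.p.)
v1: (-2.5,4) → rotate → (-0.99194,-4.61151) → ×s → (-1.54925,-7.20246) → (-1.55,-7.20)
v2: (-1,-5) → rotate → (4.19995,2.89144) → ×s → (6.55966,4.51597) → (6.56,4.52)
v3: (1,-3) → rotate → (1.37184,2.84922) → ×s → (2.14259,4.45003) → (2.14,4.45)
v4: (4,1) → rotate → (-3.56680,2.06831) → ×s → (-5.57078,3.23037) → (-5.57,3.23)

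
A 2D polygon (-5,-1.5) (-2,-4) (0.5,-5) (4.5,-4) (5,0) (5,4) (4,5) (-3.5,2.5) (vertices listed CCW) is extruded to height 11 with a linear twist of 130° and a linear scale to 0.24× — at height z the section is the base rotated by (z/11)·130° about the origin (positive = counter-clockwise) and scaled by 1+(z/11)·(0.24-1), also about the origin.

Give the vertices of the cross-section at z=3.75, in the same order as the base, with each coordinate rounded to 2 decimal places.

Cross-section at z=3.75: (-1.87,-3.38) (1.01,-3.16) (2.85,-2.39) (4.46,0.21) (2.65,2.59) (0.58,4.71) (-0.47,4.72) (-3.15,-0.49)

t = z/height = 3.75/11 = 0.340909
s = 1 + (scale-1)·z/height = 1 + (0.24-1)·3.75/11 = 0.740909
θ = twist·z/height = 130°·3.75/11 = 44.3182° = 0.773498 rad
cos θ = 0.715471, sin θ = 0.698642 (intermediates below are computed at full precision and shown rounded to 5 d.p.)
v1: (-5,-1.5) → rotate → (-2.52939,-4.56642) → ×s → (-1.87405,-3.38330) → (-1.87,-3.38)
v2: (-2,-4) → rotate → (1.36363,-4.25917) → ×s → (1.01032,-3.15566) → (1.01,-3.16)
v3: (0.5,-5) → rotate → (3.85095,-3.22803) → ×s → (2.85320,-2.39168) → (2.85,-2.39)
v4: (4.5,-4) → rotate → (6.01419,0.28201) → ×s → (4.45597,0.20894) → (4.46,0.21)
v5: (5,0) → rotate → (3.57736,3.49321) → ×s → (2.65050,2.58815) → (2.65,2.59)
v6: (5,4) → rotate → (0.78279,6.35510) → ×s → (0.57997,4.70855) → (0.58,4.71)
v7: (4,5) → rotate → (-0.63133,6.37192) → ×s → (-0.46776,4.72102) → (-0.47,4.72)
v8: (-3.5,2.5) → rotate → (-4.25075,-0.65657) → ×s → (-3.14942,-0.48646) → (-3.15,-0.49)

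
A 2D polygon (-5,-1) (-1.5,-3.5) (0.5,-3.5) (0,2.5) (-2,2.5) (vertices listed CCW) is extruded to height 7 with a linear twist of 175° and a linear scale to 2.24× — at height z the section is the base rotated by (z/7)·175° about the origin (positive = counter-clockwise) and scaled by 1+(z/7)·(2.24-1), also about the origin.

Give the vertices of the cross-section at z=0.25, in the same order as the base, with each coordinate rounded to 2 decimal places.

Cross-section at z=0.25: (-5.08,-1.61) (-1.16,-3.80) (0.92,-3.58) (-0.28,2.60) (-2.36,2.37)

t = z/height = 0.25/7 = 0.0357143
s = 1 + (scale-1)·z/height = 1 + (2.24-1)·0.25/7 = 1.044286
θ = twist·z/height = 175°·0.25/7 = 6.2500° = 0.109083 rad
cos θ = 0.994056, sin θ = 0.108867 (intermediates below are computed at full precision and shown rounded to 5 d.p.)
v1: (-5,-1) → rotate → (-4.86141,-1.53839) → ×s → (-5.07671,-1.60652) → (-5.08,-1.61)
v2: (-1.5,-3.5) → rotate → (-1.11005,-3.64250) → ×s → (-1.15921,-3.80381) → (-1.16,-3.80)
v3: (0.5,-3.5) → rotate → (0.87806,-3.42476) → ×s → (0.91695,-3.57643) → (0.92,-3.58)
v4: (0,2.5) → rotate → (-0.27217,2.48514) → ×s → (-0.28422,2.59520) → (-0.28,2.60)
v5: (-2,2.5) → rotate → (-2.26028,2.26741) → ×s → (-2.36038,2.36782) → (-2.36,2.37)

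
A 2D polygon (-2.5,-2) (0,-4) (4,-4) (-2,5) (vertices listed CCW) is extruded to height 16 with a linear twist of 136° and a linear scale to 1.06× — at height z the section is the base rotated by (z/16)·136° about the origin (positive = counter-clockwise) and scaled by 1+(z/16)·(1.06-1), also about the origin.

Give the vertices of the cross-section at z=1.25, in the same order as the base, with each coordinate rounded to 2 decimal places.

t = z/height = 1.25/16 = 0.078125
s = 1 + (scale-1)·z/height = 1 + (1.06-1)·1.25/16 = 1.004688
θ = twist·z/height = 136°·1.25/16 = 10.6250° = 0.185441 rad
cos θ = 0.982855, sin θ = 0.184380 (intermediates below are computed at full precision and shown rounded to 5 d.p.)
v1: (-2.5,-2) → rotate → (-2.08838,-2.42666) → ×s → (-2.09817,-2.43804) → (-2.10,-2.44)
v2: (0,-4) → rotate → (0.73752,-3.93142) → ×s → (0.74098,-3.94985) → (0.74,-3.95)
v3: (4,-4) → rotate → (4.66894,-3.19390) → ×s → (4.69083,-3.20887) → (4.69,-3.21)
v4: (-2,5) → rotate → (-2.88761,4.54551) → ×s → (-2.90115,4.56682) → (-2.90,4.57)

Cross-section at z=1.25: (-2.10,-2.44) (0.74,-3.95) (4.69,-3.21) (-2.90,4.57)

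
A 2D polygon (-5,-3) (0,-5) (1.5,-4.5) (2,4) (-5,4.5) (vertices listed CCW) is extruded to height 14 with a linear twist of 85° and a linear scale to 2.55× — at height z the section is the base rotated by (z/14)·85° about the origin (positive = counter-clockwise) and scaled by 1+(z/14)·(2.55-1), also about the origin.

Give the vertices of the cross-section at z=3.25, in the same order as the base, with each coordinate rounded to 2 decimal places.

t = z/height = 3.25/14 = 0.232143
s = 1 + (scale-1)·z/height = 1 + (2.55-1)·3.25/14 = 1.359821
θ = twist·z/height = 85°·3.25/14 = 19.7321° = 0.344391 rad
cos θ = 0.941281, sin θ = 0.337623 (intermediates below are computed at full precision and shown rounded to 5 d.p.)
v1: (-5,-3) → rotate → (-3.69354,-4.51196) → ×s → (-5.02255,-6.13546) → (-5.02,-6.14)
v2: (0,-5) → rotate → (1.68812,-4.70641) → ×s → (2.29554,-6.39987) → (2.30,-6.40)
v3: (1.5,-4.5) → rotate → (2.93123,-3.72933) → ×s → (3.98595,-5.07122) → (3.99,-5.07)
v4: (2,4) → rotate → (0.53207,4.44037) → ×s → (0.72352,6.03811) → (0.72,6.04)
v5: (-5,4.5) → rotate → (-6.22571,2.54765) → ×s → (-8.46586,3.46435) → (-8.47,3.46)

Cross-section at z=3.25: (-5.02,-6.14) (2.30,-6.40) (3.99,-5.07) (0.72,6.04) (-8.47,3.46)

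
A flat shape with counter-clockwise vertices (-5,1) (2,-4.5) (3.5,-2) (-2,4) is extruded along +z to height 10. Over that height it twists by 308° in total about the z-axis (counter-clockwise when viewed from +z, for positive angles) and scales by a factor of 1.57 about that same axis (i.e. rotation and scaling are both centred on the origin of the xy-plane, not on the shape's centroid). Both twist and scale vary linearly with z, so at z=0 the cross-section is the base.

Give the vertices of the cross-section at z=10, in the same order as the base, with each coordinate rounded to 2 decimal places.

Cross-section at z=10: (-3.60,7.15) (-3.63,-6.82) (0.91,-6.26) (3.02,6.34)

t = z/height = 10/10 = 1
s = 1 + (scale-1)·z/height = 1 + (1.57-1)·10/10 = 1.570000
θ = twist·z/height = 308°·10/10 = 308.0000° = 5.375614 rad
cos θ = 0.615661, sin θ = -0.788011 (intermediates below are computed at full precision and shown rounded to 5 d.p.)
v1: (-5,1) → rotate → (-2.29030,4.55572) → ×s → (-3.59577,7.15247) → (-3.60,7.15)
v2: (2,-4.5) → rotate → (-2.31473,-4.34650) → ×s → (-3.63412,-6.82400) → (-3.63,-6.82)
v3: (3.5,-2) → rotate → (0.57879,-3.98936) → ×s → (0.90871,-6.26330) → (0.91,-6.26)
v4: (-2,4) → rotate → (1.92072,4.03867) → ×s → (3.01553,6.34071) → (3.02,6.34)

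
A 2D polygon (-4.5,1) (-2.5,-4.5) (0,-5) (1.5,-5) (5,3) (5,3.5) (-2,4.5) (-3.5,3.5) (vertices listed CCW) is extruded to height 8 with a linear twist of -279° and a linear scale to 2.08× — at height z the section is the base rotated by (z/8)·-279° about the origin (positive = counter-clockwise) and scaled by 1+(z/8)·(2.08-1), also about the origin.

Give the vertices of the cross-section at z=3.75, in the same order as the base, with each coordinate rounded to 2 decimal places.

Cross-section at z=3.75: (5.57,4.15) (-2.67,7.28) (-5.70,4.92) (-7.18,3.21) (-1.50,-8.65) (-0.93,-9.15) (7.10,-2.15) (7.44,0.55)

t = z/height = 3.75/8 = 0.46875
s = 1 + (scale-1)·z/height = 1 + (2.08-1)·3.75/8 = 1.506250
θ = twist·z/height = -279°·3.75/8 = -130.7813° = -2.282563 rad
cos θ = -0.653173, sin θ = -0.757209 (intermediates below are computed at full precision and shown rounded to 5 d.p.)
v1: (-4.5,1) → rotate → (3.69649,2.75427) → ×s → (5.56783,4.14861) → (5.57,4.15)
v2: (-2.5,-4.5) → rotate → (-1.77451,4.83230) → ×s → (-2.67285,7.27865) → (-2.67,7.28)
v3: (0,-5) → rotate → (-3.78604,3.26586) → ×s → (-5.70273,4.91921) → (-5.70,4.92)
v4: (1.5,-5) → rotate → (-4.76580,2.13005) → ×s → (-7.17849,3.20839) → (-7.18,3.21)
v5: (5,3) → rotate → (-0.99424,-5.74556) → ×s → (-1.49757,-8.65425) → (-1.50,-8.65)
v6: (5,3.5) → rotate → (-0.61563,-6.07215) → ×s → (-0.92730,-9.14617) → (-0.93,-9.15)
v7: (-2,4.5) → rotate → (4.71379,-1.42486) → ×s → (7.10014,-2.14620) → (7.10,-2.15)
v8: (-3.5,3.5) → rotate → (4.93634,0.36413) → ×s → (7.43536,0.54846) → (7.44,0.55)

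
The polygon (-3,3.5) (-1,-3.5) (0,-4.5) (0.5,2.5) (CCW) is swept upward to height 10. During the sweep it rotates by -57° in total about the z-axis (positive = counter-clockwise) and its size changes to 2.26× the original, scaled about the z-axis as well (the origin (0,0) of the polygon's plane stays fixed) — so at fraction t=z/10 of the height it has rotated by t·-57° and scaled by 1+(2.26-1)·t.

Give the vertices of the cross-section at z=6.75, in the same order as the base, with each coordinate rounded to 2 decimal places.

t = z/height = 6.75/10 = 0.675
s = 1 + (scale-1)·z/height = 1 + (2.26-1)·6.75/10 = 1.850500
θ = twist·z/height = -57°·6.75/10 = -38.4750° = -0.671515 rad
cos θ = 0.782880, sin θ = -0.622173 (intermediates below are computed at full precision and shown rounded to 5 d.p.)
v1: (-3,3.5) → rotate → (-0.17103,4.60660) → ×s → (-0.31650,8.52451) → (-0.32,8.52)
v2: (-1,-3.5) → rotate → (-2.96049,-2.11791) → ×s → (-5.47838,-3.91918) → (-5.48,-3.92)
v3: (0,-4.5) → rotate → (-2.79978,-3.52296) → ×s → (-5.18099,-6.51924) → (-5.18,-6.52)
v4: (0.5,2.5) → rotate → (1.94687,1.64611) → ×s → (3.60269,3.04613) → (3.60,3.05)

Cross-section at z=6.75: (-0.32,8.52) (-5.48,-3.92) (-5.18,-6.52) (3.60,3.05)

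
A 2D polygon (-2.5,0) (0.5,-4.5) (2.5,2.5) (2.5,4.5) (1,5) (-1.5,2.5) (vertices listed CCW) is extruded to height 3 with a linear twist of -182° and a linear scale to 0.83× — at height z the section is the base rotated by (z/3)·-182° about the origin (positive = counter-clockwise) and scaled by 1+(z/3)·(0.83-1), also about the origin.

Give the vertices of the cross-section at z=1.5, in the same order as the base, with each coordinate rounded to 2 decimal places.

Cross-section at z=1.5: (0.04,2.29) (-4.12,-0.39) (2.25,-2.33) (4.08,-2.36) (4.56,-0.99) (2.31,1.33)

t = z/height = 1.5/3 = 0.5
s = 1 + (scale-1)·z/height = 1 + (0.83-1)·1.5/3 = 0.915000
θ = twist·z/height = -182°·1.5/3 = -91.0000° = -1.588250 rad
cos θ = -0.017452, sin θ = -0.999848 (intermediates below are computed at full precision and shown rounded to 5 d.p.)
v1: (-2.5,0) → rotate → (0.04363,2.49962) → ×s → (0.03992,2.28715) → (0.04,2.29)
v2: (0.5,-4.5) → rotate → (-4.50804,-0.42139) → ×s → (-4.12486,-0.38557) → (-4.12,-0.39)
v3: (2.5,2.5) → rotate → (2.45599,-2.54325) → ×s → (2.24723,-2.32707) → (2.25,-2.33)
v4: (2.5,4.5) → rotate → (4.45568,-2.57816) → ×s → (4.07695,-2.35901) → (4.08,-2.36)
v5: (1,5) → rotate → (4.98179,-1.08711) → ×s → (4.55833,-0.99471) → (4.56,-0.99)
v6: (-1.5,2.5) → rotate → (2.52580,1.45614) → ×s → (2.31111,1.33237) → (2.31,1.33)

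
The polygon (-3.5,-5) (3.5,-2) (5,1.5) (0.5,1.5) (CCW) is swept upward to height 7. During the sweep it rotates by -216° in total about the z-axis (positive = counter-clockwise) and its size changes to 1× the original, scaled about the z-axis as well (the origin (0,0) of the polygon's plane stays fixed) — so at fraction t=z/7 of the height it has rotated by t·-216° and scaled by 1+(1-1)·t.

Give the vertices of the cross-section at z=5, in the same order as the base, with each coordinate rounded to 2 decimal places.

Cross-section at z=5: (0.98,6.02) (-4.02,0.28) (-3.85,-3.52) (0.20,-1.57)

t = z/height = 5/7 = 0.714286
s = 1 + (scale-1)·z/height = 1 + (1-1)·5/7 = 1.000000
θ = twist·z/height = -216°·5/7 = -154.2857° = -2.692794 rad
cos θ = -0.900969, sin θ = -0.433884 (intermediates below are computed at full precision and shown rounded to 5 d.p.)
v1: (-3.5,-5) → rotate → (0.98397,6.02344) → ×s → (0.98397,6.02344) → (0.98,6.02)
v2: (3.5,-2) → rotate → (-4.02116,0.28334) → ×s → (-4.02116,0.28334) → (-4.02,0.28)
v3: (5,1.5) → rotate → (-3.85402,-3.52087) → ×s → (-3.85402,-3.52087) → (-3.85,-3.52)
v4: (0.5,1.5) → rotate → (0.20034,-1.56840) → ×s → (0.20034,-1.56840) → (0.20,-1.57)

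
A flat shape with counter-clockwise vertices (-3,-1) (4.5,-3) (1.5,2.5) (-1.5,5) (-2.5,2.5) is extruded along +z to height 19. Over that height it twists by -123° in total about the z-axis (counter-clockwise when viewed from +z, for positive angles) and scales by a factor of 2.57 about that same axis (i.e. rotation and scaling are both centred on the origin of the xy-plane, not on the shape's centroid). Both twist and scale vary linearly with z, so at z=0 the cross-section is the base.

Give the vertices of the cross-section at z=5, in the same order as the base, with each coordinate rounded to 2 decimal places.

t = z/height = 5/19 = 0.263158
s = 1 + (scale-1)·z/height = 1 + (2.57-1)·5/19 = 1.413158
θ = twist·z/height = -123°·5/19 = -32.3684° = -0.564936 rad
cos θ = 0.844623, sin θ = -0.535361 (intermediates below are computed at full precision and shown rounded to 5 d.p.)
v1: (-3,-1) → rotate → (-3.06923,0.76146) → ×s → (-4.33731,1.07606) → (-4.34,1.08)
v2: (4.5,-3) → rotate → (2.19472,-4.94300) → ×s → (3.10149,-6.98523) → (3.10,-6.99)
v3: (1.5,2.5) → rotate → (2.60534,1.30852) → ×s → (3.68175,1.84914) → (3.68,1.85)
v4: (-1.5,5) → rotate → (1.40987,5.02616) → ×s → (1.99237,7.10275) → (1.99,7.10)
v5: (-2.5,2.5) → rotate → (-0.77315,3.44996) → ×s → (-1.09259,4.87534) → (-1.09,4.88)

Cross-section at z=5: (-4.34,1.08) (3.10,-6.99) (3.68,1.85) (1.99,7.10) (-1.09,4.88)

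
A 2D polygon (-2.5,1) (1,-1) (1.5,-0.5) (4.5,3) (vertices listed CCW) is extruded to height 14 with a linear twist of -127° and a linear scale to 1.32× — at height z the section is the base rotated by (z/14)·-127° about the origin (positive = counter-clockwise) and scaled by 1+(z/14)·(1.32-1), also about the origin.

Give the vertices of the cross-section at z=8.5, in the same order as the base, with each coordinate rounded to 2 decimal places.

Cross-section at z=8.5: (0.50,3.18) (-0.90,-1.43) (-0.18,-1.88) (4.69,-4.44)

t = z/height = 8.5/14 = 0.607143
s = 1 + (scale-1)·z/height = 1 + (1.32-1)·8.5/14 = 1.194286
θ = twist·z/height = -127°·8.5/14 = -77.1071° = -1.345774 rad
cos θ = 0.223129, sin θ = -0.974789 (intermediates below are computed at full precision and shown rounded to 5 d.p.)
v1: (-2.5,1) → rotate → (0.41697,2.66010) → ×s → (0.49798,3.17692) → (0.50,3.18)
v2: (1,-1) → rotate → (-0.75166,-1.19792) → ×s → (-0.89770,-1.43066) → (-0.90,-1.43)
v3: (1.5,-0.5) → rotate → (-0.15270,-1.57375) → ×s → (-0.18237,-1.87950) → (-0.18,-1.88)
v4: (4.5,3) → rotate → (3.92845,-3.71716) → ×s → (4.69169,-4.43936) → (4.69,-4.44)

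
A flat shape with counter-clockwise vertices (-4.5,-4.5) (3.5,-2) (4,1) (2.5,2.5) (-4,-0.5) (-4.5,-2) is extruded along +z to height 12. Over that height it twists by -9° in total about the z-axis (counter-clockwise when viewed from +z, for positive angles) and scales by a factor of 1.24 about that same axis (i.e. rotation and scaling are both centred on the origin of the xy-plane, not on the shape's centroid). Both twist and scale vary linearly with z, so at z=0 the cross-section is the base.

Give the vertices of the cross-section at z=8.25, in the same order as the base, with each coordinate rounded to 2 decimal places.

t = z/height = 8.25/12 = 0.6875
s = 1 + (scale-1)·z/height = 1 + (1.24-1)·8.25/12 = 1.165000
θ = twist·z/height = -9°·8.25/12 = -6.1875° = -0.107992 rad
cos θ = 0.994175, sin θ = -0.107782 (intermediates below are computed at full precision and shown rounded to 5 d.p.)
v1: (-4.5,-4.5) → rotate → (-4.95881,-3.98876) → ×s → (-5.77701,-4.64691) → (-5.78,-4.65)
v2: (3.5,-2) → rotate → (3.26405,-2.36559) → ×s → (3.80261,-2.75591) → (3.80,-2.76)
v3: (4,1) → rotate → (4.08448,0.56304) → ×s → (4.75842,0.65595) → (4.76,0.66)
v4: (2.5,2.5) → rotate → (2.75489,2.21598) → ×s → (3.20945,2.58162) → (3.21,2.58)
v5: (-4,-0.5) → rotate → (-4.03059,-0.06596) → ×s → (-4.69564,-0.07684) → (-4.70,-0.08)
v6: (-4.5,-2) → rotate → (-4.68935,-1.50333) → ×s → (-5.46309,-1.75138) → (-5.46,-1.75)

Cross-section at z=8.25: (-5.78,-4.65) (3.80,-2.76) (4.76,0.66) (3.21,2.58) (-4.70,-0.08) (-5.46,-1.75)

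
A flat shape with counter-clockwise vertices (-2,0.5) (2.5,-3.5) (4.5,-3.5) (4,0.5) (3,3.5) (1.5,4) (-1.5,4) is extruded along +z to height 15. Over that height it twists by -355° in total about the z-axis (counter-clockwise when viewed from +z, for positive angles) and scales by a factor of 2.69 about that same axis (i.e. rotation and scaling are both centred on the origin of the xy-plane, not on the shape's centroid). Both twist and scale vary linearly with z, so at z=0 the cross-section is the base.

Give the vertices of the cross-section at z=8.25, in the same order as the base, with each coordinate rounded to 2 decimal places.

t = z/height = 8.25/15 = 0.55
s = 1 + (scale-1)·z/height = 1 + (2.69-1)·8.25/15 = 1.929500
θ = twist·z/height = -355°·8.25/15 = -195.2500° = -3.407755 rad
cos θ = -0.964787, sin θ = 0.263031 (intermediates below are computed at full precision and shown rounded to 5 d.p.)
v1: (-2,0.5) → rotate → (1.79806,-1.00846) → ×s → (3.46935,-1.94582) → (3.47,-1.95)
v2: (2.5,-3.5) → rotate → (-1.49136,4.03433) → ×s → (-2.87758,7.78425) → (-2.88,7.78)
v3: (4.5,-3.5) → rotate → (-3.42093,4.56040) → ×s → (-6.60069,8.79928) → (-6.60,8.80)
v4: (4,0.5) → rotate → (-3.99066,0.56973) → ×s → (-7.69999,1.09930) → (-7.70,1.10)
v5: (3,3.5) → rotate → (-3.81497,-2.58766) → ×s → (-7.36099,-4.99289) → (-7.36,-4.99)
v6: (1.5,4) → rotate → (-2.49931,-3.46460) → ×s → (-4.82241,-6.68495) → (-4.82,-6.68)
v7: (-1.5,4) → rotate → (0.39506,-4.25370) → ×s → (0.76226,-8.20751) → (0.76,-8.21)

Cross-section at z=8.25: (3.47,-1.95) (-2.88,7.78) (-6.60,8.80) (-7.70,1.10) (-7.36,-4.99) (-4.82,-6.68) (0.76,-8.21)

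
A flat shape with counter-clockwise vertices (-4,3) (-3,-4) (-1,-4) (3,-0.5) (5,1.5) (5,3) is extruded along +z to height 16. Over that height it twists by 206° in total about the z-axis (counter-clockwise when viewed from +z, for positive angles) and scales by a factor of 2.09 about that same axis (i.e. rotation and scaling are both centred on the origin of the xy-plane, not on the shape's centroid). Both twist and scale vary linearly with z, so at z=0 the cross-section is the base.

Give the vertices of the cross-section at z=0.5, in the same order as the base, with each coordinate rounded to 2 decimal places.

Cross-section at z=0.5: (-4.46,2.62) (-2.62,-4.46) (-0.56,-4.23) (3.14,-0.17) (4.96,2.12) (4.79,3.66)

t = z/height = 0.5/16 = 0.03125
s = 1 + (scale-1)·z/height = 1 + (2.09-1)·0.5/16 = 1.034063
θ = twist·z/height = 206°·0.5/16 = 6.4375° = 0.112356 rad
cos θ = 0.993695, sin θ = 0.112119 (intermediates below are computed at full precision and shown rounded to 5 d.p.)
v1: (-4,3) → rotate → (-4.31114,2.53261) → ×s → (-4.45799,2.61887) → (-4.46,2.62)
v2: (-3,-4) → rotate → (-2.53261,-4.31114) → ×s → (-2.61887,-4.45799) → (-2.62,-4.46)
v3: (-1,-4) → rotate → (-0.54522,-4.08690) → ×s → (-0.56379,-4.22611) → (-0.56,-4.23)
v4: (3,-0.5) → rotate → (3.03714,-0.16049) → ×s → (3.14060,-0.16596) → (3.14,-0.17)
v5: (5,1.5) → rotate → (4.80029,2.05114) → ×s → (4.96380,2.12101) → (4.96,2.12)
v6: (5,3) → rotate → (4.63212,3.54168) → ×s → (4.78990,3.66232) → (4.79,3.66)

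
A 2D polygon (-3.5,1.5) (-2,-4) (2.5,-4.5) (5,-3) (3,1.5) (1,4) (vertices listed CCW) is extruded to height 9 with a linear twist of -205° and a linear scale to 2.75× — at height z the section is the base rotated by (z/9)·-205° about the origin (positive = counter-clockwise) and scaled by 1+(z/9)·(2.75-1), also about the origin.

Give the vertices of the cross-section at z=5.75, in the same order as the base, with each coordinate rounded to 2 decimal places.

Cross-section at z=5.75: (7.26,3.51) (-3.62,8.75) (-10.67,2.25) (-11.74,-3.83) (-1.77,-6.88) (5.01,-7.15)

t = z/height = 5.75/9 = 0.638889
s = 1 + (scale-1)·z/height = 1 + (2.75-1)·5.75/9 = 2.118056
θ = twist·z/height = -205°·5.75/9 = -130.9722° = -2.285897 rad
cos θ = -0.655693, sin θ = -0.755028 (intermediates below are computed at full precision and shown rounded to 5 d.p.)
v1: (-3.5,1.5) → rotate → (3.42747,1.65906) → ×s → (7.25957,3.51397) → (7.26,3.51)
v2: (-2,-4) → rotate → (-1.70872,4.13283) → ×s → (-3.61917,8.75356) → (-3.62,8.75)
v3: (2.5,-4.5) → rotate → (-5.03686,1.06305) → ×s → (-10.66834,2.25160) → (-10.67,2.25)
v4: (5,-3) → rotate → (-5.54355,-1.80806) → ×s → (-11.74154,-3.82957) → (-11.74,-3.83)
v5: (3,1.5) → rotate → (-0.83454,-3.24862) → ×s → (-1.76760,-6.88076) → (-1.77,-6.88)
v6: (1,4) → rotate → (2.36442,-3.37780) → ×s → (5.00797,-7.15437) → (5.01,-7.15)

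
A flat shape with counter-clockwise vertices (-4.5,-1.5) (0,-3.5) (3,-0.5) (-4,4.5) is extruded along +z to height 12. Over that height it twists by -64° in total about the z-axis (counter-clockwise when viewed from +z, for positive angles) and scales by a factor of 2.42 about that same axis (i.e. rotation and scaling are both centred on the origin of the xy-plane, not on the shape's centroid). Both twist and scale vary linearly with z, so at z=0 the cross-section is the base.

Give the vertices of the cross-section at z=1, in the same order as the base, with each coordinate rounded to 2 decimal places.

Cross-section at z=1: (-5.17,-1.20) (-0.36,-3.90) (3.29,-0.87) (-3.99,5.43)

t = z/height = 1/12 = 0.0833333
s = 1 + (scale-1)·z/height = 1 + (2.42-1)·1/12 = 1.118333
θ = twist·z/height = -64°·1/12 = -5.3333° = -0.093084 rad
cos θ = 0.995671, sin θ = -0.092950 (intermediates below are computed at full precision and shown rounded to 5 d.p.)
v1: (-4.5,-1.5) → rotate → (-4.61994,-1.07523) → ×s → (-5.16664,-1.20247) → (-5.17,-1.20)
v2: (0,-3.5) → rotate → (-0.32532,-3.48485) → ×s → (-0.36382,-3.89722) → (-0.36,-3.90)
v3: (3,-0.5) → rotate → (2.94054,-0.77668) → ×s → (3.28850,-0.86859) → (3.29,-0.87)
v4: (-4,4.5) → rotate → (-3.56441,4.85232) → ×s → (-3.98620,5.42651) → (-3.99,5.43)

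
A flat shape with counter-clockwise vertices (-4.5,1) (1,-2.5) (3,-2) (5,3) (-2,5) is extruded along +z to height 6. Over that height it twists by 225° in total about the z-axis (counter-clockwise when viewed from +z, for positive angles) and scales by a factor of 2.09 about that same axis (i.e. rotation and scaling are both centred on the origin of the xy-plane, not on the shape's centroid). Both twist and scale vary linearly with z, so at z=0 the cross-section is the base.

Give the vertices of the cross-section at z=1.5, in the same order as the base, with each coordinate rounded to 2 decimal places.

Cross-section at z=1.5: (-4.24,-4.05) (3.35,-0.71) (4.24,1.76) (0.36,7.41) (-6.70,1.42)

t = z/height = 1.5/6 = 0.25
s = 1 + (scale-1)·z/height = 1 + (2.09-1)·1.5/6 = 1.272500
θ = twist·z/height = 225°·1.5/6 = 56.2500° = 0.981748 rad
cos θ = 0.555570, sin θ = 0.831470 (intermediates below are computed at full precision and shown rounded to 5 d.p.)
v1: (-4.5,1) → rotate → (-3.33154,-3.18604) → ×s → (-4.23938,-4.05424) → (-4.24,-4.05)
v2: (1,-2.5) → rotate → (2.63424,-0.55746) → ×s → (3.35208,-0.70936) → (3.35,-0.71)
v3: (3,-2) → rotate → (3.32965,1.38327) → ×s → (4.23698,1.76021) → (4.24,1.76)
v4: (5,3) → rotate → (0.28344,5.82406) → ×s → (0.36068,7.41111) → (0.36,7.41)
v5: (-2,5) → rotate → (-5.26849,1.11491) → ×s → (-6.70415,1.41873) → (-6.70,1.42)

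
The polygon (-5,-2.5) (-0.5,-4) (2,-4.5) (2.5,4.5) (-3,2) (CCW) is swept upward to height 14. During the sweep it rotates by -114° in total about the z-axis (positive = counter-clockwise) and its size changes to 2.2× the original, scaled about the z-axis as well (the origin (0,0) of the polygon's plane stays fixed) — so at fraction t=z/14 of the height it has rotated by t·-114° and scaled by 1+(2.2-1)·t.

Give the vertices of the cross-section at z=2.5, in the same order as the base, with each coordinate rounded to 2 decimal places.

Cross-section at z=2.5: (-6.75,-0.73) (-2.26,-4.34) (0.38,-5.97) (4.75,4.07) (-2.57,3.54)

t = z/height = 2.5/14 = 0.178571
s = 1 + (scale-1)·z/height = 1 + (2.2-1)·2.5/14 = 1.214286
θ = twist·z/height = -114°·2.5/14 = -20.3571° = -0.355299 rad
cos θ = 0.937542, sin θ = -0.347871 (intermediates below are computed at full precision and shown rounded to 5 d.p.)
v1: (-5,-2.5) → rotate → (-5.55739,-0.60450) → ×s → (-6.74826,-0.73404) → (-6.75,-0.73)
v2: (-0.5,-4) → rotate → (-1.86025,-3.57623) → ×s → (-2.25888,-4.34257) → (-2.26,-4.34)
v3: (2,-4.5) → rotate → (0.30967,-4.91468) → ×s → (0.37602,-5.96783) → (0.38,-5.97)
v4: (2.5,4.5) → rotate → (3.90928,3.34926) → ×s → (4.74698,4.06696) → (4.75,4.07)
v5: (-3,2) → rotate → (-2.11689,2.91870) → ×s → (-2.57050,3.54413) → (-2.57,3.54)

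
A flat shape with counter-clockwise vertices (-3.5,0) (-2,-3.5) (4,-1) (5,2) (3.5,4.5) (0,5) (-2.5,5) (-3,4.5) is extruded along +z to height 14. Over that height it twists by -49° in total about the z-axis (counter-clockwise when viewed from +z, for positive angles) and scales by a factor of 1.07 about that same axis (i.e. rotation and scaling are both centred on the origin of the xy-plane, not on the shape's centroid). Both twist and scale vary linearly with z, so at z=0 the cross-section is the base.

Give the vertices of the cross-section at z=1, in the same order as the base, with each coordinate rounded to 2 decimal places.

t = z/height = 1/14 = 0.0714286
s = 1 + (scale-1)·z/height = 1 + (1.07-1)·1/14 = 1.005000
θ = twist·z/height = -49°·1/14 = -3.5000° = -0.061087 rad
cos θ = 0.998135, sin θ = -0.061049 (intermediates below are computed at full precision and shown rounded to 5 d.p.)
v1: (-3.5,0) → rotate → (-3.49347,0.21367) → ×s → (-3.51094,0.21474) → (-3.51,0.21)
v2: (-2,-3.5) → rotate → (-2.20994,-3.37137) → ×s → (-2.22099,-3.38823) → (-2.22,-3.39)
v3: (4,-1) → rotate → (3.93149,-1.24233) → ×s → (3.95115,-1.24854) → (3.95,-1.25)
v4: (5,2) → rotate → (5.11277,1.69103) → ×s → (5.13833,1.69948) → (5.14,1.70)
v5: (3.5,4.5) → rotate → (3.76819,4.27794) → ×s → (3.78703,4.29933) → (3.79,4.30)
v6: (0,5) → rotate → (0.30524,4.99067) → ×s → (0.30677,5.01563) → (0.31,5.02)
v7: (-2.5,5) → rotate → (-2.19009,5.14330) → ×s → (-2.20104,5.16901) → (-2.20,5.17)
v8: (-3,4.5) → rotate → (-2.71969,4.67475) → ×s → (-2.73328,4.69813) → (-2.73,4.70)

Cross-section at z=1: (-3.51,0.21) (-2.22,-3.39) (3.95,-1.25) (5.14,1.70) (3.79,4.30) (0.31,5.02) (-2.20,5.17) (-2.73,4.70)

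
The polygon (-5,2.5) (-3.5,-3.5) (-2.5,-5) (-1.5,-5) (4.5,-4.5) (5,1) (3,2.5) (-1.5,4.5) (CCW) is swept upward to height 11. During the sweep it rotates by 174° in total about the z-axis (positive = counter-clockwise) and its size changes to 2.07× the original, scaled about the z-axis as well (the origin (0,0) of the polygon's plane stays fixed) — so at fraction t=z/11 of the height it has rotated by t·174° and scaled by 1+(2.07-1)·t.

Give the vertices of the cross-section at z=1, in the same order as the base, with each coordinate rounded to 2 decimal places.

Cross-section at z=1: (-6.03,1.14) (-2.65,-4.74) (-1.14,-6.03) (-0.09,-5.73) (6.10,-3.40) (4.98,2.55) (2.42,3.54) (-2.93,4.30)

t = z/height = 1/11 = 0.0909091
s = 1 + (scale-1)·z/height = 1 + (2.07-1)·1/11 = 1.097273
θ = twist·z/height = 174°·1/11 = 15.8182° = 0.276079 rad
cos θ = 0.962132, sin θ = 0.272586 (intermediates below are computed at full precision and shown rounded to 5 d.p.)
v1: (-5,2.5) → rotate → (-5.49212,1.04240) → ×s → (-6.02636,1.14380) → (-6.03,1.14)
v2: (-3.5,-3.5) → rotate → (-2.41341,-4.32151) → ×s → (-2.64817,-4.74187) → (-2.65,-4.74)
v3: (-2.5,-5) → rotate → (-1.04240,-5.49212) → ×s → (-1.14380,-6.02636) → (-1.14,-6.03)
v4: (-1.5,-5) → rotate → (-0.08027,-5.21954) → ×s → (-0.08808,-5.72725) → (-0.09,-5.73)
v5: (4.5,-4.5) → rotate → (5.55623,-3.10296) → ×s → (6.09670,-3.40479) → (6.10,-3.40)
v6: (5,1) → rotate → (4.53807,2.32506) → ×s → (4.97950,2.55122) → (4.98,2.55)
v7: (3,2.5) → rotate → (2.20493,3.22309) → ×s → (2.41941,3.53660) → (2.42,3.54)
v8: (-1.5,4.5) → rotate → (-2.66983,3.92071) → ×s → (-2.92953,4.30209) → (-2.93,4.30)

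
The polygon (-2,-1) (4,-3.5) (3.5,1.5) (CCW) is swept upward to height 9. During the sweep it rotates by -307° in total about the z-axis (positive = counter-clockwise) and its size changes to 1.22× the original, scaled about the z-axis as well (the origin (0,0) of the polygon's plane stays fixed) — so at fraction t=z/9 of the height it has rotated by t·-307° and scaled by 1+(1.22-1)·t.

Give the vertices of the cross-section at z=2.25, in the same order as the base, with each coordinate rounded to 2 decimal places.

Cross-section at z=2.25: (-1.51,1.81) (-2.63,-4.95) (2.39,-3.23)

t = z/height = 2.25/9 = 0.25
s = 1 + (scale-1)·z/height = 1 + (1.22-1)·2.25/9 = 1.055000
θ = twist·z/height = -307°·2.25/9 = -76.7500° = -1.339540 rad
cos θ = 0.229200, sin θ = -0.973379 (intermediates below are computed at full precision and shown rounded to 5 d.p.)
v1: (-2,-1) → rotate → (-1.43178,1.71756) → ×s → (-1.51053,1.81202) → (-1.51,1.81)
v2: (4,-3.5) → rotate → (-2.49003,-4.69572) → ×s → (-2.62698,-4.95398) → (-2.63,-4.95)
v3: (3.5,1.5) → rotate → (2.26227,-3.06303) → ×s → (2.38670,-3.23149) → (2.39,-3.23)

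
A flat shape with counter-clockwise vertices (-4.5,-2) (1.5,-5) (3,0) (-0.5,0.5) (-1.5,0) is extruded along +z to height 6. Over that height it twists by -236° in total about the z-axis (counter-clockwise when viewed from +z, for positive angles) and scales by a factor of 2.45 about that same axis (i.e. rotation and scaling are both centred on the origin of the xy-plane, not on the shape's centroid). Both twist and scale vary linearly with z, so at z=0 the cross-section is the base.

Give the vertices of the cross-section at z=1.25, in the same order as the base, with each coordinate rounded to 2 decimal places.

t = z/height = 1.25/6 = 0.208333
s = 1 + (scale-1)·z/height = 1 + (2.45-1)·1.25/6 = 1.302083
θ = twist·z/height = -236°·1.25/6 = -49.1667° = -0.858120 rad
cos θ = 0.653861, sin θ = -0.756615 (intermediates below are computed at full precision and shown rounded to 5 d.p.)
v1: (-4.5,-2) → rotate → (-4.45560,2.09704) → ×s → (-5.80157,2.73053) → (-5.80,2.73)
v2: (1.5,-5) → rotate → (-2.80228,-4.40423) → ×s → (-3.64881,-5.73467) → (-3.65,-5.73)
v3: (3,0) → rotate → (1.96158,-2.26984) → ×s → (2.55414,-2.95553) → (2.55,-2.96)
v4: (-0.5,0.5) → rotate → (0.05138,0.70524) → ×s → (0.06690,0.91828) → (0.07,0.92)
v5: (-1.5,0) → rotate → (-0.98079,1.13492) → ×s → (-1.27707,1.47776) → (-1.28,1.48)

Cross-section at z=1.25: (-5.80,2.73) (-3.65,-5.73) (2.55,-2.96) (0.07,0.92) (-1.28,1.48)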